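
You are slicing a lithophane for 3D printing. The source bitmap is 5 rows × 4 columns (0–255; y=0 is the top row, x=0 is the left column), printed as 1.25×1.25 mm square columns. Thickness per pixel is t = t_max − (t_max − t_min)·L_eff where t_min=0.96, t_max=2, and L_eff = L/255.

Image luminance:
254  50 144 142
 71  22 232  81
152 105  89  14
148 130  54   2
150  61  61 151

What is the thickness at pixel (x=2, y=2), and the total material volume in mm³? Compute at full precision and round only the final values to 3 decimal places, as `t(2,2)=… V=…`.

span = t_max - t_min = 2 - 0.96 = 1.040
L(2,2) = 89, L_eff = 89/255 = 0.349020
t(2,2) = 2 - 1.040·0.349020 = 1.637
Σt over all 5·4 pixels = 200062/6375 ≈ 31.3822745
V = pitch²·Σt = 1.25²·200062/6375 = 49.035

t(2,2)=1.637 V=49.035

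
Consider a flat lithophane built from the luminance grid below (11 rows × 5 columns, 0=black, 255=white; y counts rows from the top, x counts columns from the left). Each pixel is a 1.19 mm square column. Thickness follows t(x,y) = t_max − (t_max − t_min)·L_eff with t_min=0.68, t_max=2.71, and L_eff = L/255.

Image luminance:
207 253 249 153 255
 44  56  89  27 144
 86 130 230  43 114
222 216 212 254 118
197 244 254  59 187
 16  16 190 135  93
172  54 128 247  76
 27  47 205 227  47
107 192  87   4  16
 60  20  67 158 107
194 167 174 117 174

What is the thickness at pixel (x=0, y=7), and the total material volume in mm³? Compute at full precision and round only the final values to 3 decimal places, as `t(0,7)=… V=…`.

t(0,7)=2.495 V=128.020

span = t_max - t_min = 2.71 - 0.68 = 2.030
L(0,7) = 27, L_eff = 27/255 = 0.105882
t(0,7) = 2.71 - 2.030·0.105882 = 2.495
Σt over all 11·5 pixels = 1152637/12750 ≈ 90.4029020
V = pitch²·Σt = 1.19²·1152637/12750 = 128.020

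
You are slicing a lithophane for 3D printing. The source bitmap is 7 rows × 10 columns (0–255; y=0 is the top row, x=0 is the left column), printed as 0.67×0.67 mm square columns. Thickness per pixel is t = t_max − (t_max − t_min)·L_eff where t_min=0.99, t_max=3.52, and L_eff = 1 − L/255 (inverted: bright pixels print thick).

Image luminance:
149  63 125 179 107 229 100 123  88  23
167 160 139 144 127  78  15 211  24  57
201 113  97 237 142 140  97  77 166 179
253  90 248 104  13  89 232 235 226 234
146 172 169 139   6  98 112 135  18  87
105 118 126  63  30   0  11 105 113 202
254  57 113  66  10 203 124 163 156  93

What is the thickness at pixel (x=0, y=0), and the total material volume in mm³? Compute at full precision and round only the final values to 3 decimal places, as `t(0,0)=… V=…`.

span = t_max - t_min = 3.52 - 0.99 = 2.530
L(0,0) = 149, L_eff = 1 - 149/255 = 0.415686 (inverted)
t(0,0) = 3.52 - 2.530·0.415686 = 2.468
Σt over all 7·10 pixels = 158477/1020 ≈ 155.3696078
V = pitch²·Σt = 0.67²·158477/1020 = 69.745

t(0,0)=2.468 V=69.745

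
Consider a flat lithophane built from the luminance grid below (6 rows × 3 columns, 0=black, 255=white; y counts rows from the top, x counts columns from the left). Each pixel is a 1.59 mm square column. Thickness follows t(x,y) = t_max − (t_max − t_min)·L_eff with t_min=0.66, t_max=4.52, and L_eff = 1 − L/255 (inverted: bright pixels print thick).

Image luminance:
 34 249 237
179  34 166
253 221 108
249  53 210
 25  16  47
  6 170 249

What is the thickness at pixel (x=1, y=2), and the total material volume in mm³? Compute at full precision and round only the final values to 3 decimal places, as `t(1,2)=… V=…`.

span = t_max - t_min = 4.52 - 0.66 = 3.860
L(1,2) = 221, L_eff = 1 - 221/255 = 0.133333 (inverted)
t(1,2) = 4.52 - 3.860·0.133333 = 4.005
Σt over all 6·3 pixels = 317564/6375 ≈ 49.8139608
V = pitch²·Σt = 1.59²·317564/6375 = 125.935

t(1,2)=4.005 V=125.935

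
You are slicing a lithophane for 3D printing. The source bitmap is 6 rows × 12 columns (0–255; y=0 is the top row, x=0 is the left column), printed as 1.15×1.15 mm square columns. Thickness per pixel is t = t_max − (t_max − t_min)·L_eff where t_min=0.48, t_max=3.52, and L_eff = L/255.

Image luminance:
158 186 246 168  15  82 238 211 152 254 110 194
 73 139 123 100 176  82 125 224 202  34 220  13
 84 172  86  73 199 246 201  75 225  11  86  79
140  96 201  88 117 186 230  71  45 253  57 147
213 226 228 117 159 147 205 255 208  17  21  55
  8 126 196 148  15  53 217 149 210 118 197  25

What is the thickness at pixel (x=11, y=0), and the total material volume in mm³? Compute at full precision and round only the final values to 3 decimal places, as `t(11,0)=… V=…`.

span = t_max - t_min = 3.52 - 0.48 = 3.040
L(11,0) = 194, L_eff = 194/255 = 0.760784
t(11,0) = 3.52 - 3.040·0.760784 = 1.207
Σt over all 6·12 pixels = 855224/6375 ≈ 134.1527843
V = pitch²·Σt = 1.15²·855224/6375 = 177.417

t(11,0)=1.207 V=177.417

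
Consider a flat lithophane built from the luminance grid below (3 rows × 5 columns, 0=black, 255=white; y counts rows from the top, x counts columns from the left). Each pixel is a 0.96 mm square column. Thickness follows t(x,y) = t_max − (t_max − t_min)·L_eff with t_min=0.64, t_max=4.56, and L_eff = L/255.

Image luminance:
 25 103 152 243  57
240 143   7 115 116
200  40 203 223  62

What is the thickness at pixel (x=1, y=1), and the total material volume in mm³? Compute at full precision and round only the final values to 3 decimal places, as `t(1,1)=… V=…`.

t(1,1)=2.362 V=35.709

span = t_max - t_min = 4.56 - 0.64 = 3.920
L(1,1) = 143, L_eff = 143/255 = 0.560784
t(1,1) = 4.56 - 3.920·0.560784 = 2.362
Σt over all 3·5 pixels = 82336/2125 ≈ 38.7463529
V = pitch²·Σt = 0.96²·82336/2125 = 35.709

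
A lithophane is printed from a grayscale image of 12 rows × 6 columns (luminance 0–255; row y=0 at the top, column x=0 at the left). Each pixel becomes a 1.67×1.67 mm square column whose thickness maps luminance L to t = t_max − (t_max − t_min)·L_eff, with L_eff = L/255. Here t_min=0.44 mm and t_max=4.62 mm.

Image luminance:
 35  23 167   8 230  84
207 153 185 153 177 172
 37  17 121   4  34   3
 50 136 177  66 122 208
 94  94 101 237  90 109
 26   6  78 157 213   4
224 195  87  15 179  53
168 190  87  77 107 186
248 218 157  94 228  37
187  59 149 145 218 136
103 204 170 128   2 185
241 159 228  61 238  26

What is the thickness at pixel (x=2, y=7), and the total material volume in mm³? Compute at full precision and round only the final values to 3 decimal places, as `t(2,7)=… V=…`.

span = t_max - t_min = 4.62 - 0.44 = 4.180
L(2,7) = 87, L_eff = 87/255 = 0.341176
t(2,7) = 4.62 - 4.180·0.341176 = 3.194
Σt over all 12·6 pixels = 789019/4250 ≈ 185.6515294
V = pitch²·Σt = 1.67²·789019/4250 = 517.764

t(2,7)=3.194 V=517.764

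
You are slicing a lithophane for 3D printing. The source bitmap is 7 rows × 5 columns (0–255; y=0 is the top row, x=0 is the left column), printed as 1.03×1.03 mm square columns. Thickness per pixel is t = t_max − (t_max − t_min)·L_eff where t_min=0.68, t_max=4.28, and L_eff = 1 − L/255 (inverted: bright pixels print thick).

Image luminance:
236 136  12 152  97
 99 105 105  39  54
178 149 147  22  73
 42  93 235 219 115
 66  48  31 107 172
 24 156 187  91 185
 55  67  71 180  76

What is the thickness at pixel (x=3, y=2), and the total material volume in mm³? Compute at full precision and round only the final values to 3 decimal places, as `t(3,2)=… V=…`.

t(3,2)=0.991 V=82.523

span = t_max - t_min = 4.28 - 0.68 = 3.600
L(3,2) = 22, L_eff = 1 - 22/255 = 0.913725 (inverted)
t(3,2) = 4.28 - 3.600·0.913725 = 0.991
Σt over all 7·5 pixels = 33059/425 ≈ 77.7858824
V = pitch²·Σt = 1.03²·33059/425 = 82.523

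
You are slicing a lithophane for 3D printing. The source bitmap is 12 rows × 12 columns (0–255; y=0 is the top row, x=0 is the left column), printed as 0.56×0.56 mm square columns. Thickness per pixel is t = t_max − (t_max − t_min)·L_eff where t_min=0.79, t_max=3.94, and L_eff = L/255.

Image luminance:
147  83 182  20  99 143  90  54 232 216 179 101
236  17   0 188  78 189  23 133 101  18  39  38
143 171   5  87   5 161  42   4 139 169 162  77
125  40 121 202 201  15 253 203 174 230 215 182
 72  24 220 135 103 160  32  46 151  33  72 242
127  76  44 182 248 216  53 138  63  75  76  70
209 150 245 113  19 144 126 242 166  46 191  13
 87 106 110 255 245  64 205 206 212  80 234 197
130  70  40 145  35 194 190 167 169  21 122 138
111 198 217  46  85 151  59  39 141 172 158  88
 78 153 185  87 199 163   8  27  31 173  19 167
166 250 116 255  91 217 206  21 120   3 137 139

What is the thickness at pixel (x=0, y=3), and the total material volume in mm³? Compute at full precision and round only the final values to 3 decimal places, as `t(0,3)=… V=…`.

span = t_max - t_min = 3.94 - 0.79 = 3.150
L(0,3) = 125, L_eff = 125/255 = 0.490196
t(0,3) = 3.94 - 3.150·0.490196 = 2.396
Σt over all 12·12 pixels = 345.6
V = pitch²·Σt = 0.56²·345.6 = 108.380

t(0,3)=2.396 V=108.380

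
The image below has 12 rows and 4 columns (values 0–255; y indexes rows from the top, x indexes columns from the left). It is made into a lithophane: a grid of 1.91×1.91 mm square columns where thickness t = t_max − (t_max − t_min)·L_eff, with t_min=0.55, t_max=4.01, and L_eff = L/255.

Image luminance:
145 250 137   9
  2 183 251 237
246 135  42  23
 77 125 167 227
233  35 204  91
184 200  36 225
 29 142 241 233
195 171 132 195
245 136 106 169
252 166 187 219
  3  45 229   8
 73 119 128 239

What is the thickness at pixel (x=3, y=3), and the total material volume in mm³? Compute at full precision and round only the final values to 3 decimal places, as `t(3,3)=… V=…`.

t(3,3)=0.930 V=349.451

span = t_max - t_min = 4.01 - 0.55 = 3.460
L(3,3) = 227, L_eff = 227/255 = 0.890196
t(3,3) = 4.01 - 3.460·0.890196 = 0.930
Σt over all 12·4 pixels = 610661/6375 ≈ 95.7899608
V = pitch²·Σt = 1.91²·610661/6375 = 349.451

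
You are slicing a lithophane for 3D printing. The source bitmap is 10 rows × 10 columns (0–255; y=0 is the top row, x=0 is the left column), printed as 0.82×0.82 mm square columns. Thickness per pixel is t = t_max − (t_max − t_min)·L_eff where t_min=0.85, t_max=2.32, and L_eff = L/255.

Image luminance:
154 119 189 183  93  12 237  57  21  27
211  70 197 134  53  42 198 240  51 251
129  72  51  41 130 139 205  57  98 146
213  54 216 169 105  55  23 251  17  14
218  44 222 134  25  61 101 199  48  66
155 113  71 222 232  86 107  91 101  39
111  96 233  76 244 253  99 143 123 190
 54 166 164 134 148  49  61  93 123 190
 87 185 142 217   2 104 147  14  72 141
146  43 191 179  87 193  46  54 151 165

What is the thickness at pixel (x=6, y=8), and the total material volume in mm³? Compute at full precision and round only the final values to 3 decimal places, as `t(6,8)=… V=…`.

span = t_max - t_min = 2.32 - 0.85 = 1.470
L(6,8) = 147, L_eff = 147/255 = 0.576471
t(6,8) = 2.32 - 1.470·0.576471 = 1.473
Σt over all 10·10 pixels = 55017/340 ≈ 161.8147059
V = pitch²·Σt = 0.82²·55017/340 = 108.804

t(6,8)=1.473 V=108.804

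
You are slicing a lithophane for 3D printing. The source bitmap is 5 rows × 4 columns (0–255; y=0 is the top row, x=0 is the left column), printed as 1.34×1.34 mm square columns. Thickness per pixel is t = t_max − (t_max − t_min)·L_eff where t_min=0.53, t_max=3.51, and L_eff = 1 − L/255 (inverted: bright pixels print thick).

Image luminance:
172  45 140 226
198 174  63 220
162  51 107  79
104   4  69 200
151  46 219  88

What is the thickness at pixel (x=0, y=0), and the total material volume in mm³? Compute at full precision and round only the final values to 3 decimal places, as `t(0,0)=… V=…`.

t(0,0)=2.540 V=71.871

span = t_max - t_min = 3.51 - 0.53 = 2.980
L(0,0) = 172, L_eff = 1 - 172/255 = 0.325490 (inverted)
t(0,0) = 3.51 - 2.980·0.325490 = 2.540
Σt over all 5·4 pixels = 255166/6375 ≈ 40.0260392
V = pitch²·Σt = 1.34²·255166/6375 = 71.871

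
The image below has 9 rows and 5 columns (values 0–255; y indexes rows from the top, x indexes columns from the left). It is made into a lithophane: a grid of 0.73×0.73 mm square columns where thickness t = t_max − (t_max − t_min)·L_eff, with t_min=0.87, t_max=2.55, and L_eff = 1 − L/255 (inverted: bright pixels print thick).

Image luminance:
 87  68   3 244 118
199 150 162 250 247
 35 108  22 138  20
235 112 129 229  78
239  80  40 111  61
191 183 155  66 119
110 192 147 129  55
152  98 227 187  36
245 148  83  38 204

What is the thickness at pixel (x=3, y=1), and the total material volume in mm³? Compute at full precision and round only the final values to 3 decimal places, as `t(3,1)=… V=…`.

t(3,1)=2.517 V=41.682

span = t_max - t_min = 2.55 - 0.87 = 1.680
L(3,1) = 250, L_eff = 1 - 250/255 = 0.019608 (inverted)
t(3,1) = 2.55 - 1.680·0.019608 = 2.517
Σt over all 9·5 pixels = 132971/1700 ≈ 78.2182353
V = pitch²·Σt = 0.73²·132971/1700 = 41.682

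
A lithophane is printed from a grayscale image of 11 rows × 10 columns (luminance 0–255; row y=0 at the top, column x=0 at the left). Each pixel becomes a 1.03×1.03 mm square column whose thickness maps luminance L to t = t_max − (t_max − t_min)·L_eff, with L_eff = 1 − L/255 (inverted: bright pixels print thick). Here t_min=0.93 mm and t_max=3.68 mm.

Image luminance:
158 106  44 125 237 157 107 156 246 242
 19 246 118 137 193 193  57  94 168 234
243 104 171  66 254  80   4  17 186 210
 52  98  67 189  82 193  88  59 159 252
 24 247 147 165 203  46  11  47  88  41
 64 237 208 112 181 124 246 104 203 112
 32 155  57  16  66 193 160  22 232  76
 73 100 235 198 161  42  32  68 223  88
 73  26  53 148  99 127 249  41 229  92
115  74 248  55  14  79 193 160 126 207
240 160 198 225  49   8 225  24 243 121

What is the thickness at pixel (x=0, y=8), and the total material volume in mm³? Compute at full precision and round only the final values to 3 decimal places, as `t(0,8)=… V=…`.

span = t_max - t_min = 3.68 - 0.93 = 2.750
L(0,8) = 73, L_eff = 1 - 73/255 = 0.713725 (inverted)
t(0,8) = 3.68 - 2.750·0.713725 = 1.717
Σt over all 11·10 pixels = 262207/1020 ≈ 257.0656863
V = pitch²·Σt = 1.03²·262207/1020 = 272.721

t(0,8)=1.717 V=272.721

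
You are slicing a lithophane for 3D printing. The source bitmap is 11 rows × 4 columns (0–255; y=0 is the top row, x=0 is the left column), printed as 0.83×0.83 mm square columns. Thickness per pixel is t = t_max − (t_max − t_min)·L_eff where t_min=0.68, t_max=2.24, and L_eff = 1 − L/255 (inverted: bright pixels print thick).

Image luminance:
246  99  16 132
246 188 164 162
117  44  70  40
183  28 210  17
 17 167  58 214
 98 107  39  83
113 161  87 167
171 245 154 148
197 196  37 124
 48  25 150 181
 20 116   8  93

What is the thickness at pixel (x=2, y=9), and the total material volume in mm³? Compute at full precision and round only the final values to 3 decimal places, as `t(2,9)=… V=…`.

t(2,9)=1.598 V=42.468

span = t_max - t_min = 2.24 - 0.68 = 1.560
L(2,9) = 150, L_eff = 1 - 150/255 = 0.411765 (inverted)
t(2,9) = 2.24 - 1.560·0.411765 = 1.598
Σt over all 11·4 pixels = 130998/2125 ≈ 61.6461176
V = pitch²·Σt = 0.83²·130998/2125 = 42.468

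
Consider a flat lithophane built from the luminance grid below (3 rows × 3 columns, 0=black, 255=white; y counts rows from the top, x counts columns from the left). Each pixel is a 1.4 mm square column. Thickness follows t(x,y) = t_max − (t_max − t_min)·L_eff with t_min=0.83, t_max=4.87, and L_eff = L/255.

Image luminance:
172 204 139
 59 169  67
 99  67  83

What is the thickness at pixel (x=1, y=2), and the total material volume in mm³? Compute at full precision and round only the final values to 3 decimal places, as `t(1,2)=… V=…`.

t(1,2)=3.809 V=53.022

span = t_max - t_min = 4.87 - 0.83 = 4.040
L(1,2) = 67, L_eff = 67/255 = 0.262745
t(1,2) = 4.87 - 4.040·0.262745 = 3.809
Σt over all 3·3 pixels = 229943/8500 ≈ 27.0521176
V = pitch²·Σt = 1.4²·229943/8500 = 53.022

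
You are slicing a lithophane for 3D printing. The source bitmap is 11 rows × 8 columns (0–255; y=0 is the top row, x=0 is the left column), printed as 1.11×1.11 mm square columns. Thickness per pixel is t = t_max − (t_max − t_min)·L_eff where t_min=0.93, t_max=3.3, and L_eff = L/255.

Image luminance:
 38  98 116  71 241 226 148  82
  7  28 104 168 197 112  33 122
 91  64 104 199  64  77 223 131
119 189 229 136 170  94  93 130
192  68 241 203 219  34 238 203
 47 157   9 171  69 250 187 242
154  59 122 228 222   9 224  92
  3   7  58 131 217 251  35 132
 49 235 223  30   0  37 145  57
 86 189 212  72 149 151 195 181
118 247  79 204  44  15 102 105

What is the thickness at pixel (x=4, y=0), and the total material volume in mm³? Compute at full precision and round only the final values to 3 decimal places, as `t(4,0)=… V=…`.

t(4,0)=1.060 V=228.368

span = t_max - t_min = 3.3 - 0.93 = 2.370
L(4,0) = 241, L_eff = 241/255 = 0.945098
t(4,0) = 3.3 - 2.370·0.945098 = 1.060
Σt over all 11·8 pixels = 1575463/8500 ≈ 185.3485882
V = pitch²·Σt = 1.11²·1575463/8500 = 228.368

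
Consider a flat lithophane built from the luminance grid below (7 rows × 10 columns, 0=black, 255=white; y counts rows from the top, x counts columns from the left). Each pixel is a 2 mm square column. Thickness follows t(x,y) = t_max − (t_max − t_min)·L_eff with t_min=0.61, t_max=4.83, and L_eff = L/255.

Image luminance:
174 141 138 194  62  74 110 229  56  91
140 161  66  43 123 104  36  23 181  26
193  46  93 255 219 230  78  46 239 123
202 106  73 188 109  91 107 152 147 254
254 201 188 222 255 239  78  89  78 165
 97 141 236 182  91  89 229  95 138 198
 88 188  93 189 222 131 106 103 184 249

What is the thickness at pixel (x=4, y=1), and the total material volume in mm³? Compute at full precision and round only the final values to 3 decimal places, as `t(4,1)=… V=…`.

t(4,1)=2.794 V=694.345

span = t_max - t_min = 4.83 - 0.61 = 4.220
L(4,1) = 123, L_eff = 123/255 = 0.482353
t(4,1) = 4.83 - 4.220·0.482353 = 2.794
Σt over all 7·10 pixels = 1106612/6375 ≈ 173.5861961
V = pitch²·Σt = 2²·1106612/6375 = 694.345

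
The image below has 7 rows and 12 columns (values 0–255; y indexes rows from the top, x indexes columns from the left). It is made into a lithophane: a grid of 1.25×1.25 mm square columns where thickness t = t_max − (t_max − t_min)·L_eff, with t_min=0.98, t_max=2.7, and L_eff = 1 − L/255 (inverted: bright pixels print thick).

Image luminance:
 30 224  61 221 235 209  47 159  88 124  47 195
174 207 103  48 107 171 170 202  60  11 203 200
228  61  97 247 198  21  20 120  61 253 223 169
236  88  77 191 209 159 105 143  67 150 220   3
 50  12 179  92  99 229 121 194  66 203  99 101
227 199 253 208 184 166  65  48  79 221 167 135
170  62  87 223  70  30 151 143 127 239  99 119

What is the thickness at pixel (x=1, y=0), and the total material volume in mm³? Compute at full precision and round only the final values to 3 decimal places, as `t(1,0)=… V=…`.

span = t_max - t_min = 2.7 - 0.98 = 1.720
L(1,0) = 224, L_eff = 1 - 224/255 = 0.121569 (inverted)
t(1,0) = 2.7 - 1.720·0.121569 = 2.491
Σt over all 7·12 pixels = 340609/2125 ≈ 160.2865882
V = pitch²·Σt = 1.25²·340609/2125 = 250.448

t(1,0)=2.491 V=250.448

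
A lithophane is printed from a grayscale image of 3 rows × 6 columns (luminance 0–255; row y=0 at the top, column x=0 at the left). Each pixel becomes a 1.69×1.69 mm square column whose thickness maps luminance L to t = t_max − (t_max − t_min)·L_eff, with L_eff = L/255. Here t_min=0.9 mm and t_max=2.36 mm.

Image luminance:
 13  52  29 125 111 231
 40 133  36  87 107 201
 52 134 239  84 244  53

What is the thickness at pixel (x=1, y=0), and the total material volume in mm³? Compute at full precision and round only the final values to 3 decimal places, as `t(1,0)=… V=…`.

t(1,0)=2.062 V=89.096

span = t_max - t_min = 2.36 - 0.9 = 1.460
L(1,0) = 52, L_eff = 52/255 = 0.203922
t(1,0) = 2.36 - 1.460·0.203922 = 2.062
Σt over all 3·6 pixels = 132579/4250 ≈ 31.1950588
V = pitch²·Σt = 1.69²·132579/4250 = 89.096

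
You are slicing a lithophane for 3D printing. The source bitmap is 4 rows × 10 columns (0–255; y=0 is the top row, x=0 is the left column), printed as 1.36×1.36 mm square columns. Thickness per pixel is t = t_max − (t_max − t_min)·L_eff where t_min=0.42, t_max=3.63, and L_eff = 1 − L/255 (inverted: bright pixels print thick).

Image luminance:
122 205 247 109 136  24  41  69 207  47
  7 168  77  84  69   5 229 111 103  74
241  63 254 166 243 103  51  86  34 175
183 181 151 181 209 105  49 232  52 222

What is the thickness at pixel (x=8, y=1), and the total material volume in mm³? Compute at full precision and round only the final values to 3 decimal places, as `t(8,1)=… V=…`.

span = t_max - t_min = 3.63 - 0.42 = 3.210
L(8,1) = 103, L_eff = 1 - 103/255 = 0.596078 (inverted)
t(8,1) = 3.63 - 3.210·0.596078 = 1.717
Σt over all 4·10 pixels = 138021/1700 ≈ 81.1888235
V = pitch²·Σt = 1.36²·138021/1700 = 150.167

t(8,1)=1.717 V=150.167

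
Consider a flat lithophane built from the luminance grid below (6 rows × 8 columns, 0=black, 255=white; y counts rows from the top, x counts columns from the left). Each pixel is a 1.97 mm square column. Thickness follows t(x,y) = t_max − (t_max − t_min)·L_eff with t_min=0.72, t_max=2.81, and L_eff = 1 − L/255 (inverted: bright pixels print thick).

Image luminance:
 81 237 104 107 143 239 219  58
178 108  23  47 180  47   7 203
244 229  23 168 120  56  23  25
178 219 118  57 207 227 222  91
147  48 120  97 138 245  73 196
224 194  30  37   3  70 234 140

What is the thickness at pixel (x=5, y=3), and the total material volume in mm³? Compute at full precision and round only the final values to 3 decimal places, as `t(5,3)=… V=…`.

span = t_max - t_min = 2.81 - 0.72 = 2.090
L(5,3) = 227, L_eff = 1 - 227/255 = 0.109804 (inverted)
t(5,3) = 2.81 - 2.090·0.109804 = 2.581
Σt over all 6·8 pixels = 543434/6375 ≈ 85.2445490
V = pitch²·Σt = 1.97²·543434/6375 = 330.826

t(5,3)=2.581 V=330.826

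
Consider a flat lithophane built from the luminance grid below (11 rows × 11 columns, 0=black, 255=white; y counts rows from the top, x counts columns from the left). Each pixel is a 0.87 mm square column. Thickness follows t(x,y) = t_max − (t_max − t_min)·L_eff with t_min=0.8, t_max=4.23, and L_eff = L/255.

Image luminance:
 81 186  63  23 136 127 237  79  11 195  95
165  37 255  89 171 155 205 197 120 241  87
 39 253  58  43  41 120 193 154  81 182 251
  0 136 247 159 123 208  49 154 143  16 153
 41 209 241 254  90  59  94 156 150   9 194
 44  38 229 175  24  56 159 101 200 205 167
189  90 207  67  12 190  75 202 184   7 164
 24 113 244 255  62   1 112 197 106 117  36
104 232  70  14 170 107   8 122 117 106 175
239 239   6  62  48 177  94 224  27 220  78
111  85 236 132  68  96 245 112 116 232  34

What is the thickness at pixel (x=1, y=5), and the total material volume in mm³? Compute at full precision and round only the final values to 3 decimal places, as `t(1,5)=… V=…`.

t(1,5)=3.719 V=230.484

span = t_max - t_min = 4.23 - 0.8 = 3.430
L(1,5) = 38, L_eff = 38/255 = 0.149020
t(1,5) = 4.23 - 3.430·0.149020 = 3.719
Σt over all 11·11 pixels = 3882503/12750 ≈ 304.5100392
V = pitch²·Σt = 0.87²·3882503/12750 = 230.484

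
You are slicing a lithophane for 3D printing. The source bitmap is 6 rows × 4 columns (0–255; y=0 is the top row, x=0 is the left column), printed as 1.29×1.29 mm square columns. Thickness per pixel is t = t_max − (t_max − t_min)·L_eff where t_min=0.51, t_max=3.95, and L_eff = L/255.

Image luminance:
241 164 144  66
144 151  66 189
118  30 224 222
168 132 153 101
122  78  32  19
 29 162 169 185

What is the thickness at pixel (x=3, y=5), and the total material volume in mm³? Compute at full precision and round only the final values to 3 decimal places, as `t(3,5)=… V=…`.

span = t_max - t_min = 3.95 - 0.51 = 3.440
L(3,5) = 185, L_eff = 185/255 = 0.725490
t(3,5) = 3.95 - 3.440·0.725490 = 1.454
Σt over all 6·4 pixels = 336976/6375 ≈ 52.8589804
V = pitch²·Σt = 1.29²·336976/6375 = 87.963

t(3,5)=1.454 V=87.963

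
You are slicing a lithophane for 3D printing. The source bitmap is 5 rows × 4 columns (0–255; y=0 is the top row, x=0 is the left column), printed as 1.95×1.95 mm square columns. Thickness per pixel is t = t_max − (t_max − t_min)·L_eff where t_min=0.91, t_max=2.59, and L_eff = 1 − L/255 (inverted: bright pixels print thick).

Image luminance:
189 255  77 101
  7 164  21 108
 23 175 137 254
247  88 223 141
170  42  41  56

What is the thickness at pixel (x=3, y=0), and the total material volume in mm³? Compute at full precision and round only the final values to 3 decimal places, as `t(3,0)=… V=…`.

t(3,0)=1.575 V=132.311

span = t_max - t_min = 2.59 - 0.91 = 1.680
L(3,0) = 101, L_eff = 1 - 101/255 = 0.603922 (inverted)
t(3,0) = 2.59 - 1.680·0.603922 = 1.575
Σt over all 5·4 pixels = 73941/2125 ≈ 34.7957647
V = pitch²·Σt = 1.95²·73941/2125 = 132.311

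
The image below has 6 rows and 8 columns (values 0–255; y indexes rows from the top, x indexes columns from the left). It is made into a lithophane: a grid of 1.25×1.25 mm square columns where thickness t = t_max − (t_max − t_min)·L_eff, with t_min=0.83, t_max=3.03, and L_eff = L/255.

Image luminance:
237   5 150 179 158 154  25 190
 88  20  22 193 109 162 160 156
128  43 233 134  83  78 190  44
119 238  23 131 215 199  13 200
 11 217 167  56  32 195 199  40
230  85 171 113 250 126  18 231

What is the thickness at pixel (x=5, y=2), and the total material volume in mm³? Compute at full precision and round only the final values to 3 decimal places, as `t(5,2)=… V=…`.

span = t_max - t_min = 3.03 - 0.83 = 2.200
L(5,2) = 78, L_eff = 78/255 = 0.305882
t(5,2) = 3.03 - 2.200·0.305882 = 2.357
Σt over all 6·8 pixels = 117016/1275 ≈ 91.7772549
V = pitch²·Σt = 1.25²·117016/1275 = 143.402

t(5,2)=2.357 V=143.402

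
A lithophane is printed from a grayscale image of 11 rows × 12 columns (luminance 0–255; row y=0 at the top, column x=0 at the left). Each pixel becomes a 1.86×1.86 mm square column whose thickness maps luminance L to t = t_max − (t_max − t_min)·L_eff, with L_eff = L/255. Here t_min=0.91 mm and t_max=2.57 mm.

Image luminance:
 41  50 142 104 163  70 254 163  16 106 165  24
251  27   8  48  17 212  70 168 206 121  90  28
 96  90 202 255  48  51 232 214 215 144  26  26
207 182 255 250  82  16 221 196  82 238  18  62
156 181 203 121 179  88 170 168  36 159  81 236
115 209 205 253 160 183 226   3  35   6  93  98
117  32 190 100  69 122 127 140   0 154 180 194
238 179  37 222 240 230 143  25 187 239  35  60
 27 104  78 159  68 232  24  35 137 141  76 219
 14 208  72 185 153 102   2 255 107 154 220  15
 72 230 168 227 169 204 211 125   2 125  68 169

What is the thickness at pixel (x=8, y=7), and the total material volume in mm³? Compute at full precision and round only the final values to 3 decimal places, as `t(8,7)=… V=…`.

span = t_max - t_min = 2.57 - 0.91 = 1.660
L(8,7) = 187, L_eff = 187/255 = 0.733333
t(8,7) = 2.57 - 1.660·0.733333 = 1.353
Σt over all 11·12 pixels = 967757/4250 ≈ 227.7075294
V = pitch²·Σt = 1.86²·967757/4250 = 787.777

t(8,7)=1.353 V=787.777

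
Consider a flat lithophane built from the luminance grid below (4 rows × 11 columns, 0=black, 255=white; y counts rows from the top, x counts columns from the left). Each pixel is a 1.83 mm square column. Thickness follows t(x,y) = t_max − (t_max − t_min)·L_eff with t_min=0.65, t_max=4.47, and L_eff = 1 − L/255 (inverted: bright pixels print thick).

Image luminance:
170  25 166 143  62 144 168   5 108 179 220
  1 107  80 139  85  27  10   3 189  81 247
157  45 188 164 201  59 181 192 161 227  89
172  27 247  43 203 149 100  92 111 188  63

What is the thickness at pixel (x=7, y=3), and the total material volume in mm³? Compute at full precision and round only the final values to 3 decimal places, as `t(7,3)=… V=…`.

span = t_max - t_min = 4.47 - 0.65 = 3.820
L(7,3) = 92, L_eff = 1 - 92/255 = 0.639216 (inverted)
t(7,3) = 4.47 - 3.820·0.639216 = 2.028
Σt over all 4·11 pixels = 233248/2125 ≈ 109.7637647
V = pitch²·Σt = 1.83²·233248/2125 = 367.588

t(7,3)=2.028 V=367.588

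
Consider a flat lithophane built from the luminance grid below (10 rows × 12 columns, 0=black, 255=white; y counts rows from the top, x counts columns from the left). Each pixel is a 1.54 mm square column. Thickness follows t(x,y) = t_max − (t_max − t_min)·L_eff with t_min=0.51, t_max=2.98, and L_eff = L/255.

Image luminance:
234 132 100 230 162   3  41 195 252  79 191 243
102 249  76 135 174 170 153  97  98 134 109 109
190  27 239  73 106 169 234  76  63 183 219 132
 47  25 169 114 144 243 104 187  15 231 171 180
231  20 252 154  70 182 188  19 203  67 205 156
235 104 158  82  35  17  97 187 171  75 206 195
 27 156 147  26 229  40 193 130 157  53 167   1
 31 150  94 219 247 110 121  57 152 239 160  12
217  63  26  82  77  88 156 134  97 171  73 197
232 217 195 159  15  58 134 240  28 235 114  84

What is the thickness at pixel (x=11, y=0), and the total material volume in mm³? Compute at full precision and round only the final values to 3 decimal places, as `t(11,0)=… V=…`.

span = t_max - t_min = 2.98 - 0.51 = 2.470
L(11,0) = 243, L_eff = 243/255 = 0.952941
t(11,0) = 2.98 - 2.470·0.952941 = 0.626
Σt over all 10·12 pixels = 427932/2125 ≈ 201.3797647
V = pitch²·Σt = 1.54²·427932/2125 = 477.592

t(11,0)=0.626 V=477.592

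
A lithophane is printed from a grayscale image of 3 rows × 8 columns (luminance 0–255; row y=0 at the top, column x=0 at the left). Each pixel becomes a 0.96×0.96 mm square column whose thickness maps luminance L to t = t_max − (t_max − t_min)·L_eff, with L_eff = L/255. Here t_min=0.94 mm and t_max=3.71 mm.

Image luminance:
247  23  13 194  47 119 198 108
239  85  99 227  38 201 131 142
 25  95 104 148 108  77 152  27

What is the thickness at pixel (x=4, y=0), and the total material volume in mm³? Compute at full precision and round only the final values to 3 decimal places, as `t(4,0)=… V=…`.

span = t_max - t_min = 3.71 - 0.94 = 2.770
L(4,0) = 47, L_eff = 47/255 = 0.184314
t(4,0) = 3.71 - 2.770·0.184314 = 3.199
Σt over all 3·8 pixels = 493967/8500 ≈ 58.1137647
V = pitch²·Σt = 0.96²·493967/8500 = 53.558

t(4,0)=3.199 V=53.558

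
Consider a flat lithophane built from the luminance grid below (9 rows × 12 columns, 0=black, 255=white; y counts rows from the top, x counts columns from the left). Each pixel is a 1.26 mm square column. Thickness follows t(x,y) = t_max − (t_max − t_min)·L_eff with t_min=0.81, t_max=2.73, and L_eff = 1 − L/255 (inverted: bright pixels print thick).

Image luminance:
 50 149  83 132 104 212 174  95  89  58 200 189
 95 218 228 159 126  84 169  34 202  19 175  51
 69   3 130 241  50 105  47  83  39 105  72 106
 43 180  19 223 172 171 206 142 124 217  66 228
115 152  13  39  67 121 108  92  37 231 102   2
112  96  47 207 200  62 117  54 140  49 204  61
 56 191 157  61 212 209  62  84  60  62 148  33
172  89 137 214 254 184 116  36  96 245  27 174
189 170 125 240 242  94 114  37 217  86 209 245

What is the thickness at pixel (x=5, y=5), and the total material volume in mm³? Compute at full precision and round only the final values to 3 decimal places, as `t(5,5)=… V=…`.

span = t_max - t_min = 2.73 - 0.81 = 1.920
L(5,5) = 62, L_eff = 1 - 62/255 = 0.756863 (inverted)
t(5,5) = 2.73 - 1.920·0.756863 = 1.277
Σt over all 9·12 pixels = 400471/2125 ≈ 188.4569412
V = pitch²·Σt = 1.26²·400471/2125 = 299.194

t(5,5)=1.277 V=299.194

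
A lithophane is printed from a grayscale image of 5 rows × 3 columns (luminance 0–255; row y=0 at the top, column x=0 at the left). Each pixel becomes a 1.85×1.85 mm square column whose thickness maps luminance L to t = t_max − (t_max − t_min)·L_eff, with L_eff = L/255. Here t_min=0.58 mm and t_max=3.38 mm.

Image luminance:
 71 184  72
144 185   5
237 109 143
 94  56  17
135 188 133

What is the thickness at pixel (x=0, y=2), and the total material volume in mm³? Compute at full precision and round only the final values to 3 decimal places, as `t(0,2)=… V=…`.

span = t_max - t_min = 3.38 - 0.58 = 2.800
L(0,2) = 237, L_eff = 237/255 = 0.929412
t(0,2) = 3.38 - 2.800·0.929412 = 0.778
Σt over all 5·3 pixels = 26547/850 ≈ 31.2317647
V = pitch²·Σt = 1.85²·26547/850 = 106.891

t(0,2)=0.778 V=106.891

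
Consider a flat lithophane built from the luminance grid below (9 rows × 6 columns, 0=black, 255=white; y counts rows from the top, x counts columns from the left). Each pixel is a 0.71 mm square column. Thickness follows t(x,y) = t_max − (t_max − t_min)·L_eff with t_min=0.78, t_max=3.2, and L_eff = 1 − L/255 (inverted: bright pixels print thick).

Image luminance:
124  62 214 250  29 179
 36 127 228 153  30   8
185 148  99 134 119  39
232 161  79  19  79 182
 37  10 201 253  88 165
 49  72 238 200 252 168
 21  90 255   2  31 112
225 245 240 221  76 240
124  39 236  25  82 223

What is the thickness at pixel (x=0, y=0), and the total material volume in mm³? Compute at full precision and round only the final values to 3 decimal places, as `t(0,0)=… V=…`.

t(0,0)=1.957 V=55.371

span = t_max - t_min = 3.2 - 0.78 = 2.420
L(0,0) = 124, L_eff = 1 - 124/255 = 0.513725 (inverted)
t(0,0) = 3.2 - 2.420·0.513725 = 1.957
Σt over all 9·6 pixels = 700243/6375 ≈ 109.8420392
V = pitch²·Σt = 0.71²·700243/6375 = 55.371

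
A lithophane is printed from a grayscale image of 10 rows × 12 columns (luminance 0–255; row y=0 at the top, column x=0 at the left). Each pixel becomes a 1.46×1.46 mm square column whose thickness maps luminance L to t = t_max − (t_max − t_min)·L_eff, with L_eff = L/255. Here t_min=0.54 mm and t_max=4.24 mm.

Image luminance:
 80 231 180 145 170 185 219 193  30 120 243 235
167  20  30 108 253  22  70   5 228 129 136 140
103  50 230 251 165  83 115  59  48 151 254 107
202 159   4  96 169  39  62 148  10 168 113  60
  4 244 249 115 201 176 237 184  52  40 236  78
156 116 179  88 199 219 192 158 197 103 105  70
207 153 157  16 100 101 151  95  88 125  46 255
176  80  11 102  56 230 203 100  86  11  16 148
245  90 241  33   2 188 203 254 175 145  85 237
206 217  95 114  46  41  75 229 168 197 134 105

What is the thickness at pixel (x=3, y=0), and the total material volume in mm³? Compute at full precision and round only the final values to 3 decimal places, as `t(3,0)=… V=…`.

span = t_max - t_min = 4.24 - 0.54 = 3.700
L(3,0) = 145, L_eff = 145/255 = 0.568627
t(3,0) = 4.24 - 3.700·0.568627 = 2.136
Σt over all 10·12 pixels = 704663/2550 ≈ 276.3384314
V = pitch²·Σt = 1.46²·704663/2550 = 589.043

t(3,0)=2.136 V=589.043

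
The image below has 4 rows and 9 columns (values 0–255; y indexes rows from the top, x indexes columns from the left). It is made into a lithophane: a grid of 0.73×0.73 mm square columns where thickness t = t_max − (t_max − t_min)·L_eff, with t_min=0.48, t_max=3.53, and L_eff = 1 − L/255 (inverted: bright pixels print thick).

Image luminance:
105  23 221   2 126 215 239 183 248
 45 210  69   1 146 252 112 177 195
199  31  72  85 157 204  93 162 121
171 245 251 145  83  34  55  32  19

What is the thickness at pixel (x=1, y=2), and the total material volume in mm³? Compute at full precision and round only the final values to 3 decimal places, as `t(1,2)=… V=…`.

span = t_max - t_min = 3.53 - 0.48 = 3.050
L(1,2) = 31, L_eff = 1 - 31/255 = 0.878431 (inverted)
t(1,2) = 3.53 - 3.050·0.878431 = 0.851
Σt over all 4·9 pixels = 31378/425 ≈ 73.8305882
V = pitch²·Σt = 0.73²·31378/425 = 39.344

t(1,2)=0.851 V=39.344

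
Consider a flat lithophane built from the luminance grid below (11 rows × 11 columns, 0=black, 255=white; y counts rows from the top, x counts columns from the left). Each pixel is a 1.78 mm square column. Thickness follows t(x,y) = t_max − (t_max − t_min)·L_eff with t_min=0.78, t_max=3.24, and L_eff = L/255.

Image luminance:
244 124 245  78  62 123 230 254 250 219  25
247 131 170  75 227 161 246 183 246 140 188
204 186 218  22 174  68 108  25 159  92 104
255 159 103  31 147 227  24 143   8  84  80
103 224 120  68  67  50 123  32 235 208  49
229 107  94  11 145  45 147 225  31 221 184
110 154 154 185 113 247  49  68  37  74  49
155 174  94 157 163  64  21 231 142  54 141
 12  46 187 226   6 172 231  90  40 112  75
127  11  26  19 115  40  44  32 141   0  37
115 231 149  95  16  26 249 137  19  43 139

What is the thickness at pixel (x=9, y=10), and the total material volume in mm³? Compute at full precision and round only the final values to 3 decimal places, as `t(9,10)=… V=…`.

span = t_max - t_min = 3.24 - 0.78 = 2.460
L(9,10) = 43, L_eff = 43/255 = 0.168627
t(9,10) = 3.24 - 2.460·0.168627 = 2.825
Σt over all 11·11 pixels = 1057279/4250 ≈ 248.7715294
V = pitch²·Σt = 1.78²·1057279/4250 = 788.208

t(9,10)=2.825 V=788.208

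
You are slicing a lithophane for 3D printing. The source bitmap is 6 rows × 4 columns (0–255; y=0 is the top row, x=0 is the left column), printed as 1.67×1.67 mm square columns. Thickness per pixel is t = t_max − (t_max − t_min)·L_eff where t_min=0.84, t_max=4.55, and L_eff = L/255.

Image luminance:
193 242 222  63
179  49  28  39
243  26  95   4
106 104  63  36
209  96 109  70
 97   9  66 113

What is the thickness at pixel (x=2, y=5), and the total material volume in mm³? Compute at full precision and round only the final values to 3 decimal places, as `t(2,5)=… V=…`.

t(2,5)=3.590 V=204.691

span = t_max - t_min = 4.55 - 0.84 = 3.710
L(2,5) = 66, L_eff = 66/255 = 0.258824
t(2,5) = 4.55 - 3.710·0.258824 = 3.590
Σt over all 6·4 pixels = 1871569/25500 ≈ 73.3948627
V = pitch²·Σt = 1.67²·1871569/25500 = 204.691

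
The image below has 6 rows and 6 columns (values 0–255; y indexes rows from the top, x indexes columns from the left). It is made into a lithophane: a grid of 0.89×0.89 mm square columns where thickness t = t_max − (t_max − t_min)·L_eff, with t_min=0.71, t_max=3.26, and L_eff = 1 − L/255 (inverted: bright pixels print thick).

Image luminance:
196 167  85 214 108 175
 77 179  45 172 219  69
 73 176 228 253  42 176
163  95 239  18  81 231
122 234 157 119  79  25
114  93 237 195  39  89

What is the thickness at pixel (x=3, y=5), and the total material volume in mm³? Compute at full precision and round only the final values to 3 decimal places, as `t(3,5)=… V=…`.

t(3,5)=2.660 V=59.724

span = t_max - t_min = 3.26 - 0.71 = 2.550
L(3,5) = 195, L_eff = 1 - 195/255 = 0.235294 (inverted)
t(3,5) = 3.26 - 2.550·0.235294 = 2.660
Σt over all 6·6 pixels = 75.4
V = pitch²·Σt = 0.89²·75.4 = 59.724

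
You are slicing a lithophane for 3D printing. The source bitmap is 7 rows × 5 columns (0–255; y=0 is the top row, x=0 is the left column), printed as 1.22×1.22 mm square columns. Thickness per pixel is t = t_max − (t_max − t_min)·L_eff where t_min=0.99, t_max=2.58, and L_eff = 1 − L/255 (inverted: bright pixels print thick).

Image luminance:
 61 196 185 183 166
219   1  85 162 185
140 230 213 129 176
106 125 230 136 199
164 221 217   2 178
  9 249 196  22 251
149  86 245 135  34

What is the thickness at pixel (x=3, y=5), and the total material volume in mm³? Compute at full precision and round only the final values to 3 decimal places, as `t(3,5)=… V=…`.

t(3,5)=1.127 V=100.621

span = t_max - t_min = 2.58 - 0.99 = 1.590
L(3,5) = 22, L_eff = 1 - 22/255 = 0.913725 (inverted)
t(3,5) = 2.58 - 1.590·0.913725 = 1.127
Σt over all 7·5 pixels = 57463/850 ≈ 67.6035294
V = pitch²·Σt = 1.22²·57463/850 = 100.621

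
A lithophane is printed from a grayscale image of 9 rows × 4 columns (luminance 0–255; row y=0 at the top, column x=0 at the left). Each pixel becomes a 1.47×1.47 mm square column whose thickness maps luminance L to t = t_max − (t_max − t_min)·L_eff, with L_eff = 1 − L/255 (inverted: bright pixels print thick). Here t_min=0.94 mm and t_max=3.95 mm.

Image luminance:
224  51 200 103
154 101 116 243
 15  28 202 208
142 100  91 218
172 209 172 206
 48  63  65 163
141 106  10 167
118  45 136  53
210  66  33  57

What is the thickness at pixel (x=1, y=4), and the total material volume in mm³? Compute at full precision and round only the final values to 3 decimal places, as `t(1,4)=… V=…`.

t(1,4)=3.407 V=186.274

span = t_max - t_min = 3.95 - 0.94 = 3.010
L(1,4) = 209, L_eff = 1 - 209/255 = 0.180392 (inverted)
t(1,4) = 3.95 - 3.010·0.180392 = 3.407
Σt over all 9·4 pixels = 549539/6375 ≈ 86.2021961
V = pitch²·Σt = 1.47²·549539/6375 = 186.274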